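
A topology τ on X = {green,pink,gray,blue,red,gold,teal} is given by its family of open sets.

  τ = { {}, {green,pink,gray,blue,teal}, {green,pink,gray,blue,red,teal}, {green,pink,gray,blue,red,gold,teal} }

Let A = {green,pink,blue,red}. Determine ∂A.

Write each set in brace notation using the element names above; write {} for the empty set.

{green,pink,gray,blue,red,gold,teal}

open subsets of A: {}; so int(A) = {}
closure: X∖int(X∖A) = X∖{} = {green,pink,gray,blue,red,gold,teal}
∂A = {green,pink,gray,blue,red,gold,teal} minus {} = {green,pink,gray,blue,red,gold,teal}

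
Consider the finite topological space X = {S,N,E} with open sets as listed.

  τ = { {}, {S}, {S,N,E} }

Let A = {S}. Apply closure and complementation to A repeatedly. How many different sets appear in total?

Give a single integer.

4

X∖A={N,E}, int(X∖A)={}, hence cl(A)={S,N,E}
Orbit (k=closure, c=complement):
  1. A     = {S}
  2. kA    = {S,N,E}
  3. cA    = {N,E}
  4. ckA   = {}
(closed under both — stop)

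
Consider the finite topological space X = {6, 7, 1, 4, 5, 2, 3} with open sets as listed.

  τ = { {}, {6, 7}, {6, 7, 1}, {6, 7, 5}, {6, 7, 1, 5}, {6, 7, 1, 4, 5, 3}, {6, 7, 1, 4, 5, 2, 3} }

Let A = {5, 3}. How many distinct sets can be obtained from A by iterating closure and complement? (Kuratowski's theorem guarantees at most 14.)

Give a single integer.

X∖A={6, 7, 1, 4, 2}, int(X∖A)={6, 7, 1}, hence cl(A)={4, 5, 2, 3}
Orbit (k=closure, c=complement):
  1. A     = {5, 3}
  2. kA    = {4, 5, 2, 3}
  3. cA    = {6, 7, 1, 4, 2}
  4. ckA   = {6, 7, 1}
  5. kcA   = {6, 7, 1, 4, 5, 2, 3}
  6. ckcA  = {}
(closed under both — stop)

6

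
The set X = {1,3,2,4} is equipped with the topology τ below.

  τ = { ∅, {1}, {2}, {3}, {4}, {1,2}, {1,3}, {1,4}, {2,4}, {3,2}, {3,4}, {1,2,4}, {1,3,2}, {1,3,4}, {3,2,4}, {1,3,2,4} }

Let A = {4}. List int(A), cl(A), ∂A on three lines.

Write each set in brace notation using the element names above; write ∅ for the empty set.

int(A) = {4}
cl(A)  = {4}
∂A     = ∅

opens ⊆ A: ∅, {4}; union → int = {4}
complement {1,3,2}; its interior {1,3,2}; cl(A) = X∖{1,3,2} = {4}
boundary = {4} ∖ {4} = ∅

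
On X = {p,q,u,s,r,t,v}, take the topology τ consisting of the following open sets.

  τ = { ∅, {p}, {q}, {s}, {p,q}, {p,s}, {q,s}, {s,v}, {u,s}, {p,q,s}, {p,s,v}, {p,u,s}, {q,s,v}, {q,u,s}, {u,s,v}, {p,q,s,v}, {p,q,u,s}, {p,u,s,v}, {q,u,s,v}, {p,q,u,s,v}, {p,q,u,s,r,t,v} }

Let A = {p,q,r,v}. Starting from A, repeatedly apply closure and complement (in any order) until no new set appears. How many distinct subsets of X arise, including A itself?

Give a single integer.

8

X∖A={u,s,t}, int(X∖A)={u,s}, hence cl(A)={p,q,r,t,v}
Orbit (k=closure, c=complement):
  1. A     = {p,q,r,v}
  2. kA    = {p,q,r,t,v}
  3. cA    = {u,s,t}
  4. ckA   = {u,s}
  5. kcA   = {u,s,r,t,v}
  6. ckcA  = {p,q}
  7. kckcA = {p,q,r,t}
  8. ckckcA = {u,s,v}
(closed under both — stop)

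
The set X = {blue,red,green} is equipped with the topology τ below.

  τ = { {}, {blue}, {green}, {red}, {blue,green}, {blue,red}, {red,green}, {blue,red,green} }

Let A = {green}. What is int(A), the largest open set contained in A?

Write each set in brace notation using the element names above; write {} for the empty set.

{green}

interior: largest open inside A is {green} (from {}, {green})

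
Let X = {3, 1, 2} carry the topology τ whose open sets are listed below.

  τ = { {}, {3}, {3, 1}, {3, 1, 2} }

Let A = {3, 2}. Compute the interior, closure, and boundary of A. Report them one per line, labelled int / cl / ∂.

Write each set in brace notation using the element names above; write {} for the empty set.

open subsets of A: {}, {3}; so int(A) = {3}
closure: X∖int(X∖A) = X∖{} = {3, 1, 2}
∂A = {3, 1, 2} minus {3} = {1, 2}

int(A) = {3}
cl(A)  = {3, 1, 2}
∂A     = {1, 2}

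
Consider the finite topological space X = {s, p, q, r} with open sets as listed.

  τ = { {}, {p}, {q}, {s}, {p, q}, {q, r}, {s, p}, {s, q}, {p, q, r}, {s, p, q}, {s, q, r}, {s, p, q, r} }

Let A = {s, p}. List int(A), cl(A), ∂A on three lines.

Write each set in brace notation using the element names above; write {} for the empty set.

opens ⊆ A: {}, {s}, {p}, {s, p}; union → int = {s, p}
complement {q, r}; its interior {q, r}; cl(A) = X∖{q, r} = {s, p}
boundary = {s, p} ∖ {s, p} = {}

int(A) = {s, p}
cl(A)  = {s, p}
∂A     = {}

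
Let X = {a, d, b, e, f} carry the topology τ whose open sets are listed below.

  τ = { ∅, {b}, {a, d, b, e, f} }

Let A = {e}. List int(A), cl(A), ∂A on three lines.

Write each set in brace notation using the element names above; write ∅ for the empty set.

opens ⊆ A: ∅; union → int = ∅
complement {a, d, b, f}; its interior {b}; cl(A) = X∖{b} = {a, d, e, f}
boundary = {a, d, e, f} ∖ ∅ = {a, d, e, f}

int(A) = ∅
cl(A)  = {a, d, e, f}
∂A     = {a, d, e, f}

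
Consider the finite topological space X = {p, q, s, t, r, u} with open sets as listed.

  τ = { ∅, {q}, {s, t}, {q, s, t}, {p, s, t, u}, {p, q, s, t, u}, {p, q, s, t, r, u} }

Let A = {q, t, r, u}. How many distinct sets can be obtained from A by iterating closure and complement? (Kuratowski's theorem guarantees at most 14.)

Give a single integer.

8

closure: X∖int(X∖A) = X∖∅ = {p, q, s, t, r, u}
Let k=closure and c=complement:
  1. A     = {q, t, r, u}
  2. kA    = {p, q, s, t, r, u}
  3. cA    = {p, s}
  4. ckA   = ∅
  5. kcA   = {p, s, t, r, u}
  6. ckcA  = {q}
  7. kckcA = {q, r}
  8. ckckcA = {p, s, t, u}
— saturated at 8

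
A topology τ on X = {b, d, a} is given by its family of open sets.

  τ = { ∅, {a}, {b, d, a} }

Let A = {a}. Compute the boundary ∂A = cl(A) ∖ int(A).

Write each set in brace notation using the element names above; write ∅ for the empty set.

{b, d}

opens ⊆ A: ∅, {a}; union → int = {a}
complement {b, d}; its interior ∅; cl(A) = X∖∅ = {b, d, a}
boundary = {b, d, a} ∖ {a} = {b, d}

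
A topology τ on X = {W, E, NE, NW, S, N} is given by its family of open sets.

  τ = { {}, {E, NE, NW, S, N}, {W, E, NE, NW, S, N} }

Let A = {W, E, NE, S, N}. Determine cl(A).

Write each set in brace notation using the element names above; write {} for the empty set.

{W, E, NE, NW, S, N}

cl via duality: int({NW}) = {}, so X∖{} = {W, E, NE, NW, S, N}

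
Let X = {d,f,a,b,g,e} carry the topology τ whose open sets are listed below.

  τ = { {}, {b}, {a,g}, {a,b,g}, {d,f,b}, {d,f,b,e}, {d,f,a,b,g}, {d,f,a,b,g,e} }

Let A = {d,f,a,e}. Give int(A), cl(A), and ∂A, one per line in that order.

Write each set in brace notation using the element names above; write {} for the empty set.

open subsets of A: {}; so int(A) = {}
closure: X∖int(X∖A) = X∖{b} = {d,f,a,g,e}
∂A = {d,f,a,g,e} minus {} = {d,f,a,g,e}

int(A) = {}
cl(A)  = {d,f,a,g,e}
∂A     = {d,f,a,g,e}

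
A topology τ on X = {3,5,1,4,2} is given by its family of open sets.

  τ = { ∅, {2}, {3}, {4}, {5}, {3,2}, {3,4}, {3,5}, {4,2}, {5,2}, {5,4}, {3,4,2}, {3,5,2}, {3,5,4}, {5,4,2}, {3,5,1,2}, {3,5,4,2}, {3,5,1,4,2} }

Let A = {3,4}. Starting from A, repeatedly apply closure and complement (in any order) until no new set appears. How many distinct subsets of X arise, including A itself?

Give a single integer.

cl via duality: int({5,1,2}) = {5,2}, so X∖{5,2} = {3,1,4}
Write k for closure, c for complement:
  1. A     = {3,4}
  2. kA    = {3,1,4}
  3. cA    = {5,1,2}
  4. ckA   = {5,2}
applying k or c yields no new set

4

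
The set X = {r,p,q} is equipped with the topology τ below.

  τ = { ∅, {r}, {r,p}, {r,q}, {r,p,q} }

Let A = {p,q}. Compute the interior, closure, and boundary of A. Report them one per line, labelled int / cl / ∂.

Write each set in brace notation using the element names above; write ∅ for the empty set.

int(A) = ∅
cl(A)  = {p,q}
∂A     = {p,q}

interior: largest open inside A is ∅ (from ∅)
cl via duality: int({r}) = {r}, so X∖{r} = {p,q}
cl∖int = {p,q}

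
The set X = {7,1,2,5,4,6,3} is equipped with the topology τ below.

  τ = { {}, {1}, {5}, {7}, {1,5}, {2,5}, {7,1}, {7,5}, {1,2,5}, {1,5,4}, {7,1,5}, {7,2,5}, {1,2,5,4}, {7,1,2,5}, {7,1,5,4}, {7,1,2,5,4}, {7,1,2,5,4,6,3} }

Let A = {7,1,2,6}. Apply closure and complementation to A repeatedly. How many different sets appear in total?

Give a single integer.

8

cl via duality: int({5,4,3}) = {5}, so X∖{5} = {7,1,2,4,6,3}
Write k for closure, c for complement:
  1. A     = {7,1,2,6}
  2. kA    = {7,1,2,4,6,3}
  3. cA    = {5,4,3}
  4. ckA   = {5}
  5. kcA   = {2,5,4,6,3}
  6. ckcA  = {7,1}
  7. kckcA = {7,1,4,6,3}
  8. ckckcA = {2,5}
applying k or c yields no new set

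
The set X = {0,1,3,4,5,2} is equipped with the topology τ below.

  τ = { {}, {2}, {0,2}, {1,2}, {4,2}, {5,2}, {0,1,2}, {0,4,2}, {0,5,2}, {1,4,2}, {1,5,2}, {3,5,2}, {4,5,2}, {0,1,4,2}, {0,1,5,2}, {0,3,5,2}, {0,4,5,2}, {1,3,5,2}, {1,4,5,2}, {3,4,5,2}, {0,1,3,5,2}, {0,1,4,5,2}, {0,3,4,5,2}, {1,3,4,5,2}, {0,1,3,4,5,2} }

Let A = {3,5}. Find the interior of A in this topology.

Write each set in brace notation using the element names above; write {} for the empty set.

interior: largest open inside A is {} (from {})

{}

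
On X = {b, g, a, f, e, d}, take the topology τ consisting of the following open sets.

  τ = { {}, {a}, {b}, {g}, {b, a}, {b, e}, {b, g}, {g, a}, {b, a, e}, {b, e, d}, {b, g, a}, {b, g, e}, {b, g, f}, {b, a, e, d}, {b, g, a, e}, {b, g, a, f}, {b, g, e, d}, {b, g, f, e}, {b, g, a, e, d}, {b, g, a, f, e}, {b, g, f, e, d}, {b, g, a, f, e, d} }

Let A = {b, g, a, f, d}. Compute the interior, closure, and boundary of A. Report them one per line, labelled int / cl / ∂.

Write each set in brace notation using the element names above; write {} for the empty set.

open subsets of A: {}, {b}, {a}, {g}, {b, a}, {b, g}, {g, a}, {b, g, a}, {b, g, f}, {b, g, a, f}; so int(A) = {b, g, a, f}
closure: X∖int(X∖A) = X∖{} = {b, g, a, f, e, d}
∂A = {b, g, a, f, e, d} minus {b, g, a, f} = {e, d}

int(A) = {b, g, a, f}
cl(A)  = {b, g, a, f, e, d}
∂A     = {e, d}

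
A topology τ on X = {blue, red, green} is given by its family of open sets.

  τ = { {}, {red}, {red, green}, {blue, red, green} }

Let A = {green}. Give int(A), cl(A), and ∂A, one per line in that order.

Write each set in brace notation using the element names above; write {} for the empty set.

interior: largest open inside A is {} (from {})
cl via duality: int({blue, red}) = {red}, so X∖{red} = {blue, green}
cl∖int = {blue, green}

int(A) = {}
cl(A)  = {blue, green}
∂A     = {blue, green}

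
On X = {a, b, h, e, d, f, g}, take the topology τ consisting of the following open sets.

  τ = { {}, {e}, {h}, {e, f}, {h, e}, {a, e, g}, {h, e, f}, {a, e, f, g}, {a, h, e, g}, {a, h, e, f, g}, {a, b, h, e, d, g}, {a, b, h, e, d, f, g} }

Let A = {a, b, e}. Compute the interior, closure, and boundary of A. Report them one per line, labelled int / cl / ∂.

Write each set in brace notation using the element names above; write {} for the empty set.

int(A) = {e}
cl(A)  = {a, b, e, d, f, g}
∂A     = {a, b, d, f, g}

U open, U⊆A: {}, {e}. int(A) = ⋃ = {e}
X∖A={h, d, f, g}, int(X∖A)={h}, hence cl(A)={a, b, e, d, f, g}
∂A: remove int from cl → {a, b, d, f, g}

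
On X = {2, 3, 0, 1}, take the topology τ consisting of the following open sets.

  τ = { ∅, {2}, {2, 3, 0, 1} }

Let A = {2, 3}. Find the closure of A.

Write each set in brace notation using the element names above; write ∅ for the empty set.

closure: X∖int(X∖A) = X∖∅ = {2, 3, 0, 1}

{2, 3, 0, 1}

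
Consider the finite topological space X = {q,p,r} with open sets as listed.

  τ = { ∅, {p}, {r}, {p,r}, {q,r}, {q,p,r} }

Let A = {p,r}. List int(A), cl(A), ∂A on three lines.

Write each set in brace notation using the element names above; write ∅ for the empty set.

int(A) = {p,r}
cl(A)  = {q,p,r}
∂A     = {q}

open subsets of A: ∅, {r}, {p}, {p,r}; so int(A) = {p,r}
closure: X∖int(X∖A) = X∖∅ = {q,p,r}
∂A = {q,p,r} minus {p,r} = {q}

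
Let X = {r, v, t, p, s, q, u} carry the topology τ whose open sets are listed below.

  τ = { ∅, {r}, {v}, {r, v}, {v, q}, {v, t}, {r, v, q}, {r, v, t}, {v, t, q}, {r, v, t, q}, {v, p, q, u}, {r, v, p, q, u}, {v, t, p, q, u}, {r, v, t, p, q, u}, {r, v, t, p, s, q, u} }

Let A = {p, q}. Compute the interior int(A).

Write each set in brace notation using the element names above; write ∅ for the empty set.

∅

U open, U⊆A: ∅. int(A) = ⋃ = ∅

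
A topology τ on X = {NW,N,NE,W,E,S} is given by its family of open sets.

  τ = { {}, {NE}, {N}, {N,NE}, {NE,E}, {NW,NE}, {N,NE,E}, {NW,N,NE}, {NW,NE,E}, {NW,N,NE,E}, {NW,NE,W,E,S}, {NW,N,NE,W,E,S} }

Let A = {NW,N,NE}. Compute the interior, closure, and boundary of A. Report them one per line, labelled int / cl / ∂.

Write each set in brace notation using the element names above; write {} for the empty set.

int(A) = {NW,N,NE}
cl(A)  = {NW,N,NE,W,E,S}
∂A     = {W,E,S}

open subsets of A: {}, {N}, {NE}, {NW,NE}, {N,NE}, {NW,N,NE}; so int(A) = {NW,N,NE}
closure: X∖int(X∖A) = X∖{} = {NW,N,NE,W,E,S}
∂A = {NW,N,NE,W,E,S} minus {NW,N,NE} = {W,E,S}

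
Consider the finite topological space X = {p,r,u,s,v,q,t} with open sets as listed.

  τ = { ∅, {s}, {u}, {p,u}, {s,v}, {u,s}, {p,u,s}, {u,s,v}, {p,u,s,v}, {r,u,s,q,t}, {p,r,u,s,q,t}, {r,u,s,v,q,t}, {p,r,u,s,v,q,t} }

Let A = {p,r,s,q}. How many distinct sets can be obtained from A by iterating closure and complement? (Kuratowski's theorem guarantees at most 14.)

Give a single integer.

10

closure: X∖int(X∖A) = X∖{u} = {p,r,s,v,q,t}
Let k=closure and c=complement:
  1. A     = {p,r,s,q}
  2. kA    = {p,r,s,v,q,t}
  3. cA    = {u,v,t}
  4. ckA   = {u}
  5. kcA   = {p,r,u,v,q,t}
  6. kckA  = {p,r,u,q,t}
  7. ckcA  = {s}
  8. ckckA = {s,v}
  9. kckcA = {r,s,v,q,t}
  10. ckckcA = {p,u}
— saturated at 10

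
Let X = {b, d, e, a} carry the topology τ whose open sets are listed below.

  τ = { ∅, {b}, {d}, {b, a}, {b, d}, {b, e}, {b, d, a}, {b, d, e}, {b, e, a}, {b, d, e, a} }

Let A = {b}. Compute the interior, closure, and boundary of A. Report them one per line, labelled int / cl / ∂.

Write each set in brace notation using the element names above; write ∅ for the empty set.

U open, U⊆A: ∅, {b}. int(A) = ⋃ = {b}
X∖A={d, e, a}, int(X∖A)={d}, hence cl(A)={b, e, a}
∂A: remove int from cl → {e, a}

int(A) = {b}
cl(A)  = {b, e, a}
∂A     = {e, a}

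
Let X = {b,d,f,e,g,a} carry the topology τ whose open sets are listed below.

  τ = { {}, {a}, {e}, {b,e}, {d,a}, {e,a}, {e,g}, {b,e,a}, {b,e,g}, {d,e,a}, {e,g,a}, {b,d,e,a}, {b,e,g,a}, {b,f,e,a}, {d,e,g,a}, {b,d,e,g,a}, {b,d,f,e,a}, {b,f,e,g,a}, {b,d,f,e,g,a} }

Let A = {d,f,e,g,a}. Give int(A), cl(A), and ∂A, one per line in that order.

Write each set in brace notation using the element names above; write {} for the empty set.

int(A) = {d,e,g,a}
cl(A)  = {b,d,f,e,g,a}
∂A     = {b,f}

open subsets of A: {}, {a}, {e}, {e,g}, {e,a}, {d,a}, {e,g,a}, {d,e,a}, {d,e,g,a}; so int(A) = {d,e,g,a}
closure: X∖int(X∖A) = X∖{} = {b,d,f,e,g,a}
∂A = {b,d,f,e,g,a} minus {d,e,g,a} = {b,f}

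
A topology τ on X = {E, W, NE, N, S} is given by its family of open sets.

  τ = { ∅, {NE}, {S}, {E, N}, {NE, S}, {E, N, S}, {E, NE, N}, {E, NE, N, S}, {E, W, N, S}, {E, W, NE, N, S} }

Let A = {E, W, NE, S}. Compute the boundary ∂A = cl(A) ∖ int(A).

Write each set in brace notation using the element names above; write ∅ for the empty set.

opens ⊆ A: ∅, {S}, {NE}, {NE, S}; union → int = {NE, S}
complement {N}; its interior ∅; cl(A) = X∖∅ = {E, W, NE, N, S}
boundary = {E, W, NE, N, S} ∖ {NE, S} = {E, W, N}

{E, W, N}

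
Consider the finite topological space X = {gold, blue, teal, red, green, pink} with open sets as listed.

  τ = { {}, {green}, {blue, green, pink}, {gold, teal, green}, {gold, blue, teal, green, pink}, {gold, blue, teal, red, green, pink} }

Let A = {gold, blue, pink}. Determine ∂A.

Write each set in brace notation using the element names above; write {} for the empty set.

U open, U⊆A: {}. int(A) = ⋃ = {}
X∖A={teal, red, green}, int(X∖A)={green}, hence cl(A)={gold, blue, teal, red, pink}
∂A: remove int from cl → {gold, blue, teal, red, pink}

{gold, blue, teal, red, pink}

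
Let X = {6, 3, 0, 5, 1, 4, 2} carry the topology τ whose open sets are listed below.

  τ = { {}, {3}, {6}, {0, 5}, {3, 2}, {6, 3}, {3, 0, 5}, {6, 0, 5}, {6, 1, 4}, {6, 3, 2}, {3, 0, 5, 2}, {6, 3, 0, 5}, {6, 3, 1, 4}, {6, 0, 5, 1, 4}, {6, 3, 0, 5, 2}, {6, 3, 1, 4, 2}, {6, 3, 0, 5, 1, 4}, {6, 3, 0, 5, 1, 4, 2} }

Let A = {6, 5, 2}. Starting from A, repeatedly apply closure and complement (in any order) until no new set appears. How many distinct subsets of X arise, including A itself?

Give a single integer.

10

complement {3, 0, 1, 4}; its interior {3}; cl(A) = X∖{3} = {6, 0, 5, 1, 4, 2}
With k = closure, c = complement:
  1. A     = {6, 5, 2}
  2. kA    = {6, 0, 5, 1, 4, 2}
  3. cA    = {3, 0, 1, 4}
  4. ckA   = {3}
  5. kcA   = {3, 0, 5, 1, 4, 2}
  6. kckA  = {3, 2}
  7. ckcA  = {6}
  8. ckckA = {6, 0, 5, 1, 4}
  9. kckcA = {6, 1, 4}
  10. ckckcA = {3, 0, 5, 2}
k, c of each give nothing new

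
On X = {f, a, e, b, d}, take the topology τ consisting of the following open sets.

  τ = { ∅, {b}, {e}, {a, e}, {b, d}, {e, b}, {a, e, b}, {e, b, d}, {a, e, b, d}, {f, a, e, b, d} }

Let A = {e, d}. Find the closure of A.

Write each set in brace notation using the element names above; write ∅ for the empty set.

X∖A={f, a, b}, int(X∖A)={b}, hence cl(A)={f, a, e, d}

{f, a, e, d}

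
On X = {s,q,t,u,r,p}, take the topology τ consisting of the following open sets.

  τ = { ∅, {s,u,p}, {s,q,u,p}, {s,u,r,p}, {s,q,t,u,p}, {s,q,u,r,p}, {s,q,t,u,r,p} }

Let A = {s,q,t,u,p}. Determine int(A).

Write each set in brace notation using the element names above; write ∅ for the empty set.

U open, U⊆A: ∅, {s,u,p}, {s,q,u,p}, {s,q,t,u,p}. int(A) = ⋃ = {s,q,t,u,p}

{s,q,t,u,p}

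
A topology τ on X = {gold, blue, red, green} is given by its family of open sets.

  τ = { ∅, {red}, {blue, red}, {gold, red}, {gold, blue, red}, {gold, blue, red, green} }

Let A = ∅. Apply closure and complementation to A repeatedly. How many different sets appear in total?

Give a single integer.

cl via duality: int({gold, blue, red, green}) = {gold, blue, red, green}, so X∖{gold, blue, red, green} = ∅
Write k for closure, c for complement:
  1. A     = ∅
  2. cA    = {gold, blue, red, green}
applying k or c yields no new set

2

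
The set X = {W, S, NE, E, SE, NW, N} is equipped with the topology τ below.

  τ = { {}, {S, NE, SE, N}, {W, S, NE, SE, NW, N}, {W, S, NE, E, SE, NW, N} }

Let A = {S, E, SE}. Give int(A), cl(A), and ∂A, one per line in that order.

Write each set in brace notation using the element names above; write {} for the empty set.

open subsets of A: {}; so int(A) = {}
closure: X∖int(X∖A) = X∖{} = {W, S, NE, E, SE, NW, N}
∂A = {W, S, NE, E, SE, NW, N} minus {} = {W, S, NE, E, SE, NW, N}

int(A) = {}
cl(A)  = {W, S, NE, E, SE, NW, N}
∂A     = {W, S, NE, E, SE, NW, N}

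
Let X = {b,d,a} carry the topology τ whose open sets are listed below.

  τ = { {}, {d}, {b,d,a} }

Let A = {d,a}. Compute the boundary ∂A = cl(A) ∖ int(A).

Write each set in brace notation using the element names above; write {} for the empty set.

{b,a}

U open, U⊆A: {}, {d}. int(A) = ⋃ = {d}
X∖A={b}, int(X∖A)={}, hence cl(A)={b,d,a}
∂A: remove int from cl → {b,a}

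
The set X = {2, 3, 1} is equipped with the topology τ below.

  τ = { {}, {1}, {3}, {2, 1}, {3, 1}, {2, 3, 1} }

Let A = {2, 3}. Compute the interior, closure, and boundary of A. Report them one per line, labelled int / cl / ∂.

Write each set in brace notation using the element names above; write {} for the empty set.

open subsets of A: {}, {3}; so int(A) = {3}
closure: X∖int(X∖A) = X∖{1} = {2, 3}
∂A = {2, 3} minus {3} = {2}

int(A) = {3}
cl(A)  = {2, 3}
∂A     = {2}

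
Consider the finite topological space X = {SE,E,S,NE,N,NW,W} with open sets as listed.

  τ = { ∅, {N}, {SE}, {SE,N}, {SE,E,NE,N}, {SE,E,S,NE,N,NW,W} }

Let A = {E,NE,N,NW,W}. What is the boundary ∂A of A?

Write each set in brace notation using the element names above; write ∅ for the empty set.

{E,S,NE,NW,W}

interior: largest open inside A is {N} (from ∅, {N})
cl via duality: int({SE,S}) = {SE}, so X∖{SE} = {E,S,NE,N,NW,W}
cl∖int = {E,S,NE,NW,W}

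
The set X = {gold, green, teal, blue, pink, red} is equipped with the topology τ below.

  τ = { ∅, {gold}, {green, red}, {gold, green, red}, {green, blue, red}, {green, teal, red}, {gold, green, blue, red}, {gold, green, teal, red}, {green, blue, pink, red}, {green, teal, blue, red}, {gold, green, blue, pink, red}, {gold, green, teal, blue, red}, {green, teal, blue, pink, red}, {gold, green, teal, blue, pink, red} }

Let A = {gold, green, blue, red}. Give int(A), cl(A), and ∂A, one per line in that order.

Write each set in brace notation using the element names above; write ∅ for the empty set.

int(A) = {gold, green, blue, red}
cl(A)  = {gold, green, teal, blue, pink, red}
∂A     = {teal, pink}

interior: largest open inside A is {gold, green, blue, red} (from ∅, {gold}, {green, red}, {gold, green, red}, {green, blue, red}, {gold, green, blue, red})
cl via duality: int({teal, pink}) = ∅, so X∖∅ = {gold, green, teal, blue, pink, red}
cl∖int = {teal, pink}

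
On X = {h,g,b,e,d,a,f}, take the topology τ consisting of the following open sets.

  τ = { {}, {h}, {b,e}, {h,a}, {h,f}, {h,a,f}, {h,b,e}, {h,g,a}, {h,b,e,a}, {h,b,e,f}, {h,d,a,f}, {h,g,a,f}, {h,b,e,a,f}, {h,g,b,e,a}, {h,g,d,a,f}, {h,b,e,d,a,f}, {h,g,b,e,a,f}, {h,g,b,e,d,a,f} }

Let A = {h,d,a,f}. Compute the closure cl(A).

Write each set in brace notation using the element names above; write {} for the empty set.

{h,g,d,a,f}

complement {g,b,e}; its interior {b,e}; cl(A) = X∖{b,e} = {h,g,d,a,f}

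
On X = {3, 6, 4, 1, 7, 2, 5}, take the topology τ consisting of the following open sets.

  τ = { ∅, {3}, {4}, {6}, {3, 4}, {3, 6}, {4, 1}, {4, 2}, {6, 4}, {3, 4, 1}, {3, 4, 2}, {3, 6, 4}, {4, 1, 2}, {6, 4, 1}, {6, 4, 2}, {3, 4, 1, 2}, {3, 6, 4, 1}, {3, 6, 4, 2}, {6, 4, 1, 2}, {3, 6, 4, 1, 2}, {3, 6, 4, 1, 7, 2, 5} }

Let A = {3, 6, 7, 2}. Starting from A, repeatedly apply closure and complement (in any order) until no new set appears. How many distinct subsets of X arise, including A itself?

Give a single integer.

X∖A={4, 1, 5}, int(X∖A)={4, 1}, hence cl(A)={3, 6, 7, 2, 5}
Orbit (k=closure, c=complement):
  1. A     = {3, 6, 7, 2}
  2. kA    = {3, 6, 7, 2, 5}
  3. cA    = {4, 1, 5}
  4. ckA   = {4, 1}
  5. kcA   = {4, 1, 7, 2, 5}
  6. ckcA  = {3, 6}
  7. kckcA = {3, 6, 7, 5}
  8. ckckcA = {4, 1, 2}
(closed under both — stop)

8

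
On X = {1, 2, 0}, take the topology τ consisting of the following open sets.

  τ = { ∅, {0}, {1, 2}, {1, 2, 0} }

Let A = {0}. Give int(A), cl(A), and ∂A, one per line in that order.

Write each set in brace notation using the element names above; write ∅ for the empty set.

opens ⊆ A: ∅, {0}; union → int = {0}
complement {1, 2}; its interior {1, 2}; cl(A) = X∖{1, 2} = {0}
boundary = {0} ∖ {0} = ∅

int(A) = {0}
cl(A)  = {0}
∂A     = ∅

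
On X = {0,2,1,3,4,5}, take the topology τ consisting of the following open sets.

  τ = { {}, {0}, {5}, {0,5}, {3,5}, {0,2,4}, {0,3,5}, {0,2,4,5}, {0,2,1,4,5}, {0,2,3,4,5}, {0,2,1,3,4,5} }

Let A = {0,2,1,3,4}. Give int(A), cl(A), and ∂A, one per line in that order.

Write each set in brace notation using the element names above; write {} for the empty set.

int(A) = {0,2,4}
cl(A)  = {0,2,1,3,4}
∂A     = {1,3}

opens ⊆ A: {}, {0}, {0,2,4}; union → int = {0,2,4}
complement {5}; its interior {5}; cl(A) = X∖{5} = {0,2,1,3,4}
boundary = {0,2,1,3,4} ∖ {0,2,4} = {1,3}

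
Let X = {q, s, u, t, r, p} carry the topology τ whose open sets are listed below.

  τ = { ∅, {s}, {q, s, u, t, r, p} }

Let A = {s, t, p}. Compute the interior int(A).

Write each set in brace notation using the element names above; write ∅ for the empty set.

open subsets of A: ∅, {s}; so int(A) = {s}

{s}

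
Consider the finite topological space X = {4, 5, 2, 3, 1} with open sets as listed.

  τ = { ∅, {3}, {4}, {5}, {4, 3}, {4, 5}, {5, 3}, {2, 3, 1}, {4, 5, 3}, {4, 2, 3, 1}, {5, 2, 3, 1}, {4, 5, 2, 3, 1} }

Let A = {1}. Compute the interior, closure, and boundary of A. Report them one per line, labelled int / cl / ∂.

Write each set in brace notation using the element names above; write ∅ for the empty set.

open subsets of A: ∅; so int(A) = ∅
closure: X∖int(X∖A) = X∖{4, 5, 3} = {2, 1}
∂A = {2, 1} minus ∅ = {2, 1}

int(A) = ∅
cl(A)  = {2, 1}
∂A     = {2, 1}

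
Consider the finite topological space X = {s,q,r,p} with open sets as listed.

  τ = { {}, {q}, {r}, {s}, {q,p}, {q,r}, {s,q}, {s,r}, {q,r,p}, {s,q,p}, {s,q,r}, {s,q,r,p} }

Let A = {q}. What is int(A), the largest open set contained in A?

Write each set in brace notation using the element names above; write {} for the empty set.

{q}

open subsets of A: {}, {q}; so int(A) = {q}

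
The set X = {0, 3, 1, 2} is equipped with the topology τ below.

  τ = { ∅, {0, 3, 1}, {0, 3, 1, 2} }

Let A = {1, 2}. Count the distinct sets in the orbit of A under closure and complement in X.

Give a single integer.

X∖A={0, 3}, int(X∖A)=∅, hence cl(A)={0, 3, 1, 2}
Orbit (k=closure, c=complement):
  1. A     = {1, 2}
  2. kA    = {0, 3, 1, 2}
  3. cA    = {0, 3}
  4. ckA   = ∅
(closed under both — stop)

4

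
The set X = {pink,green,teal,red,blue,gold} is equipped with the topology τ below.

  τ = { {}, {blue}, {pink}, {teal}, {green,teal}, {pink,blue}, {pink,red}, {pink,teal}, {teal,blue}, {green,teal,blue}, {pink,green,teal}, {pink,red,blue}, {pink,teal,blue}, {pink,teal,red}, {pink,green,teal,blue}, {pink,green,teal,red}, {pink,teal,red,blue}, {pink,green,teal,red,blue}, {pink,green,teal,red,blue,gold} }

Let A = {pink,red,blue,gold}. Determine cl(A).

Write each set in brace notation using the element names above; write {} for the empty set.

{pink,red,blue,gold}

closure: X∖int(X∖A) = X∖{green,teal} = {pink,red,blue,gold}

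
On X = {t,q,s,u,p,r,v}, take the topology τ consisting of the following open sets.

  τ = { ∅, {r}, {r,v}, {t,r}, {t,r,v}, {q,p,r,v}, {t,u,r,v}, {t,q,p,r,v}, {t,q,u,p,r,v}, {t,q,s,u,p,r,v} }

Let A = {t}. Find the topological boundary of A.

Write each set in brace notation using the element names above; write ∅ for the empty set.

U open, U⊆A: ∅. int(A) = ⋃ = ∅
X∖A={q,s,u,p,r,v}, int(X∖A)={q,p,r,v}, hence cl(A)={t,s,u}
∂A: remove int from cl → {t,s,u}

{t,s,u}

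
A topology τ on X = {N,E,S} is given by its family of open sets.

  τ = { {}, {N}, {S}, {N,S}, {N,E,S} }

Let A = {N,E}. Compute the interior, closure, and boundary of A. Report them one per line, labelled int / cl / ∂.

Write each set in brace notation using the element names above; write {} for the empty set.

opens ⊆ A: {}, {N}; union → int = {N}
complement {S}; its interior {S}; cl(A) = X∖{S} = {N,E}
boundary = {N,E} ∖ {N} = {E}

int(A) = {N}
cl(A)  = {N,E}
∂A     = {E}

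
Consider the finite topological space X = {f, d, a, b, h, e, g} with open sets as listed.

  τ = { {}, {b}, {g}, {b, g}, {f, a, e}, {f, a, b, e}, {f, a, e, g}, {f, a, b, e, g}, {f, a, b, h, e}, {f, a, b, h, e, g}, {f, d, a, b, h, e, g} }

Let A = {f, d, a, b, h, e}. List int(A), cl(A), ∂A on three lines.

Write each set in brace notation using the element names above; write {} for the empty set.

open subsets of A: {}, {b}, {f, a, e}, {f, a, b, e}, {f, a, b, h, e}; so int(A) = {f, a, b, h, e}
closure: X∖int(X∖A) = X∖{g} = {f, d, a, b, h, e}
∂A = {f, d, a, b, h, e} minus {f, a, b, h, e} = {d}

int(A) = {f, a, b, h, e}
cl(A)  = {f, d, a, b, h, e}
∂A     = {d}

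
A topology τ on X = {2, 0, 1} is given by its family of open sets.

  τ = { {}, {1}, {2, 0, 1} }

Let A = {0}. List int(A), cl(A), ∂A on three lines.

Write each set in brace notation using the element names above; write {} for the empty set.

interior: largest open inside A is {} (from {})
cl via duality: int({2, 1}) = {1}, so X∖{1} = {2, 0}
cl∖int = {2, 0}

int(A) = {}
cl(A)  = {2, 0}
∂A     = {2, 0}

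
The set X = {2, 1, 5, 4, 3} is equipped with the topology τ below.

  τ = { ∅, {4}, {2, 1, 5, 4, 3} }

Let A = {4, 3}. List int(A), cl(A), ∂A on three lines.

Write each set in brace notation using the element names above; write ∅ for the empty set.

int(A) = {4}
cl(A)  = {2, 1, 5, 4, 3}
∂A     = {2, 1, 5, 3}

opens ⊆ A: ∅, {4}; union → int = {4}
complement {2, 1, 5}; its interior ∅; cl(A) = X∖∅ = {2, 1, 5, 4, 3}
boundary = {2, 1, 5, 4, 3} ∖ {4} = {2, 1, 5, 3}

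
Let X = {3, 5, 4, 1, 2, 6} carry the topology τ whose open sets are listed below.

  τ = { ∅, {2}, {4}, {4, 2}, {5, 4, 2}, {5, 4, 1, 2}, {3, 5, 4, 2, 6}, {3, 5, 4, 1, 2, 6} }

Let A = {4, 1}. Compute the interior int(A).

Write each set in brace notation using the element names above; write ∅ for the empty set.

opens ⊆ A: ∅, {4}; union → int = {4}

{4}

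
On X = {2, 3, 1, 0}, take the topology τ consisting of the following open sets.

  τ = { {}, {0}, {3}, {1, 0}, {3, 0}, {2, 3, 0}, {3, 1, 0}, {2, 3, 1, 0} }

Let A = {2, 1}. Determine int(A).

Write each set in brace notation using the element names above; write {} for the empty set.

{}

interior: largest open inside A is {} (from {})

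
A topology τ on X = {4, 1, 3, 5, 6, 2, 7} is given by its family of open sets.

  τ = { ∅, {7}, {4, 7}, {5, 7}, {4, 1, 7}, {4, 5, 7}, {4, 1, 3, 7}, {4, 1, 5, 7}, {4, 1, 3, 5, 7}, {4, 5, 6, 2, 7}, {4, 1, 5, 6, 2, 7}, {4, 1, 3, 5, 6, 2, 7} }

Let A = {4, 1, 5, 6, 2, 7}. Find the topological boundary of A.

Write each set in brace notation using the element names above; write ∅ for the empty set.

opens ⊆ A: ∅, {7}, {5, 7}, {4, 7}, {4, 5, 7}, {4, 1, 7}, {4, 1, 5, 7}, {4, 5, 6, 2, 7}, {4, 1, 5, 6, 2, 7}; union → int = {4, 1, 5, 6, 2, 7}
complement {3}; its interior ∅; cl(A) = X∖∅ = {4, 1, 3, 5, 6, 2, 7}
boundary = {4, 1, 3, 5, 6, 2, 7} ∖ {4, 1, 5, 6, 2, 7} = {3}

{3}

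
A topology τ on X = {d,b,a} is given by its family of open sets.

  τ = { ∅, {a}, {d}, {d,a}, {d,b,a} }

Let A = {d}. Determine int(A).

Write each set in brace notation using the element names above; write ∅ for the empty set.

opens ⊆ A: ∅, {d}; union → int = {d}

{d}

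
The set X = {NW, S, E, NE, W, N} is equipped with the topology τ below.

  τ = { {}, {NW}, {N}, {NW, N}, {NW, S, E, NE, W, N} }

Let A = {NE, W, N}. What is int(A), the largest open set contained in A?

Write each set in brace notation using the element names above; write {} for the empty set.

{N}

interior: largest open inside A is {N} (from {}, {N})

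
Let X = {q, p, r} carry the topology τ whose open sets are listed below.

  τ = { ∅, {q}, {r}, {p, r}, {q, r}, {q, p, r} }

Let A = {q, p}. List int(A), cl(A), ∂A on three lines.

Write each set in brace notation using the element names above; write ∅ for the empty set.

int(A) = {q}
cl(A)  = {q, p}
∂A     = {p}

opens ⊆ A: ∅, {q}; union → int = {q}
complement {r}; its interior {r}; cl(A) = X∖{r} = {q, p}
boundary = {q, p} ∖ {q} = {p}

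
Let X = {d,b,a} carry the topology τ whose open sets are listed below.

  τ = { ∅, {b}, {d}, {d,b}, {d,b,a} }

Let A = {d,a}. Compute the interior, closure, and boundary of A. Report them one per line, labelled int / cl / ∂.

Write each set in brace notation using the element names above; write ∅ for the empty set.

interior: largest open inside A is {d} (from ∅, {d})
cl via duality: int({b}) = {b}, so X∖{b} = {d,a}
cl∖int = {a}

int(A) = {d}
cl(A)  = {d,a}
∂A     = {a}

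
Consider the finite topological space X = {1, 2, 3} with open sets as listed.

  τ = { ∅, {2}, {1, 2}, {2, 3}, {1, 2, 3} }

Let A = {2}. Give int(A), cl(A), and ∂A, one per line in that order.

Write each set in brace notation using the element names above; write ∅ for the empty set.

interior: largest open inside A is {2} (from ∅, {2})
cl via duality: int({1, 3}) = ∅, so X∖∅ = {1, 2, 3}
cl∖int = {1, 3}

int(A) = {2}
cl(A)  = {1, 2, 3}
∂A     = {1, 3}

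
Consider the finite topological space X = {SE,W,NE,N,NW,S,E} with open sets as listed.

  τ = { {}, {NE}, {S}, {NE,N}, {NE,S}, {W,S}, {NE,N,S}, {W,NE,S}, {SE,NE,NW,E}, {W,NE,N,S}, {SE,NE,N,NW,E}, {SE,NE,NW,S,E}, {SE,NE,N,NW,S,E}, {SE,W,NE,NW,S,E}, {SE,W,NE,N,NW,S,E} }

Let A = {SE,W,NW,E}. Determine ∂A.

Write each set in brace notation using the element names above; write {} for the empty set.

opens ⊆ A: {}; union → int = {}
complement {NE,N,S}; its interior {NE,N,S}; cl(A) = X∖{NE,N,S} = {SE,W,NW,E}
boundary = {SE,W,NW,E} ∖ {} = {SE,W,NW,E}

{SE,W,NW,E}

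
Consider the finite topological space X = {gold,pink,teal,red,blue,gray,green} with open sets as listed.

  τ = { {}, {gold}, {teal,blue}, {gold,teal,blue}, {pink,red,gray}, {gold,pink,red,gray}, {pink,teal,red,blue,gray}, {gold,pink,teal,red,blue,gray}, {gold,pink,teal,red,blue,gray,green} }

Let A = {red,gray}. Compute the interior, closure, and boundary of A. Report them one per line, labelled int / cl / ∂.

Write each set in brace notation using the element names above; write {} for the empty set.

int(A) = {}
cl(A)  = {pink,red,gray,green}
∂A     = {pink,red,gray,green}

opens ⊆ A: {}; union → int = {}
complement {gold,pink,teal,blue,green}; its interior {gold,teal,blue}; cl(A) = X∖{gold,teal,blue} = {pink,red,gray,green}
boundary = {pink,red,gray,green} ∖ {} = {pink,red,gray,green}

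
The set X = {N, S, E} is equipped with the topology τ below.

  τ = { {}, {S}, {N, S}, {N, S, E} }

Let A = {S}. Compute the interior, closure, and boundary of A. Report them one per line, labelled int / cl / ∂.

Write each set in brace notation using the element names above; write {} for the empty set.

open subsets of A: {}, {S}; so int(A) = {S}
closure: X∖int(X∖A) = X∖{} = {N, S, E}
∂A = {N, S, E} minus {S} = {N, E}

int(A) = {S}
cl(A)  = {N, S, E}
∂A     = {N, E}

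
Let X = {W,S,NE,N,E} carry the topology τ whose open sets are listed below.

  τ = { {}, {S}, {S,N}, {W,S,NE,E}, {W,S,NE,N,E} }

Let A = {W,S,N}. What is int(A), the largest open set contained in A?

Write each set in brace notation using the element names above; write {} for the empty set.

open subsets of A: {}, {S}, {S,N}; so int(A) = {S,N}

{S,N}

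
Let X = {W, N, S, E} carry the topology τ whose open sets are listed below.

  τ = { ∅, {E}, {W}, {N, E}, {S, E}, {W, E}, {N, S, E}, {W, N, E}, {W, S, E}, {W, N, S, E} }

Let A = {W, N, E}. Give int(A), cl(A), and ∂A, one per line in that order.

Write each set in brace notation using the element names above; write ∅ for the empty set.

opens ⊆ A: ∅, {E}, {W}, {N, E}, {W, E}, {W, N, E}; union → int = {W, N, E}
complement {S}; its interior ∅; cl(A) = X∖∅ = {W, N, S, E}
boundary = {W, N, S, E} ∖ {W, N, E} = {S}

int(A) = {W, N, E}
cl(A)  = {W, N, S, E}
∂A     = {S}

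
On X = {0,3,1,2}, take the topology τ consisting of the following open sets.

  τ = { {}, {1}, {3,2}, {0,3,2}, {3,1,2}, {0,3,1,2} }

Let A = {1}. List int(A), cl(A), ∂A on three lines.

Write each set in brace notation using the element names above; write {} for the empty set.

int(A) = {1}
cl(A)  = {1}
∂A     = {}

interior: largest open inside A is {1} (from {}, {1})
cl via duality: int({0,3,2}) = {0,3,2}, so X∖{0,3,2} = {1}
cl∖int = {}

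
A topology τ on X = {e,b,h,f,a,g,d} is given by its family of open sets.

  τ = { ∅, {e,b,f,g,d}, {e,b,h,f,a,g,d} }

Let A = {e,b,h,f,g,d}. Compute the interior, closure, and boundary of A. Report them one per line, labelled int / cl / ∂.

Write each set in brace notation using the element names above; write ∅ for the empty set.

interior: largest open inside A is {e,b,f,g,d} (from ∅, {e,b,f,g,d})
cl via duality: int({a}) = ∅, so X∖∅ = {e,b,h,f,a,g,d}
cl∖int = {h,a}

int(A) = {e,b,f,g,d}
cl(A)  = {e,b,h,f,a,g,d}
∂A     = {h,a}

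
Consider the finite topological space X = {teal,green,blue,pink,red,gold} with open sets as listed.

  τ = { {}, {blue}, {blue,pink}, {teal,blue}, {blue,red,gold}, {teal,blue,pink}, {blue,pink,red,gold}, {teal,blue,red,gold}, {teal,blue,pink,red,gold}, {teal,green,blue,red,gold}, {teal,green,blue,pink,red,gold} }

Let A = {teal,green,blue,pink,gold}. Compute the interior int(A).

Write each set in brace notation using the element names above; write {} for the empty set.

U open, U⊆A: {}, {blue}, {teal,blue}, {blue,pink}, {teal,blue,pink}. int(A) = ⋃ = {teal,blue,pink}

{teal,blue,pink}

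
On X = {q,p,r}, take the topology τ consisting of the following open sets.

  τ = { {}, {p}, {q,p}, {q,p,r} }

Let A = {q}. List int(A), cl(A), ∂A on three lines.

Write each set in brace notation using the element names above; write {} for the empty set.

int(A) = {}
cl(A)  = {q,r}
∂A     = {q,r}

U open, U⊆A: {}. int(A) = ⋃ = {}
X∖A={p,r}, int(X∖A)={p}, hence cl(A)={q,r}
∂A: remove int from cl → {q,r}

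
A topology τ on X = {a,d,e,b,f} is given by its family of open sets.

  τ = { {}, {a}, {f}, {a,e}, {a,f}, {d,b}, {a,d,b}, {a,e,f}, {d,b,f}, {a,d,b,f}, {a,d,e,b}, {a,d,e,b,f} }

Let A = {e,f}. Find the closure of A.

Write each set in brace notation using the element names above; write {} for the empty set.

{e,f}

X∖A={a,d,b}, int(X∖A)={a,d,b}, hence cl(A)={e,f}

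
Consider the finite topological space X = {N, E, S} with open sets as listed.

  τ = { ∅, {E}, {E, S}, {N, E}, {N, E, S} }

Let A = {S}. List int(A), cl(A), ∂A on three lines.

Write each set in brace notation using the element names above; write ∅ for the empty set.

int(A) = ∅
cl(A)  = {S}
∂A     = {S}

U open, U⊆A: ∅. int(A) = ⋃ = ∅
X∖A={N, E}, int(X∖A)={N, E}, hence cl(A)={S}
∂A: remove int from cl → {S}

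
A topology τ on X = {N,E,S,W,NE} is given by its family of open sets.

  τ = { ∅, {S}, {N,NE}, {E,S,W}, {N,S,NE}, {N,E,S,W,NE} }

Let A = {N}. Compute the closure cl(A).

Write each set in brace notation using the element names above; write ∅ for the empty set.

cl via duality: int({E,S,W,NE}) = {E,S,W}, so X∖{E,S,W} = {N,NE}

{N,NE}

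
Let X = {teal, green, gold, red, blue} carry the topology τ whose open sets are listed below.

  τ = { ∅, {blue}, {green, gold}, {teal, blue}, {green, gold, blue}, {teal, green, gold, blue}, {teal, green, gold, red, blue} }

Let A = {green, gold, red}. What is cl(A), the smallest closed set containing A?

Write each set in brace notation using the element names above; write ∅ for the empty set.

{green, gold, red}

complement {teal, blue}; its interior {teal, blue}; cl(A) = X∖{teal, blue} = {green, gold, red}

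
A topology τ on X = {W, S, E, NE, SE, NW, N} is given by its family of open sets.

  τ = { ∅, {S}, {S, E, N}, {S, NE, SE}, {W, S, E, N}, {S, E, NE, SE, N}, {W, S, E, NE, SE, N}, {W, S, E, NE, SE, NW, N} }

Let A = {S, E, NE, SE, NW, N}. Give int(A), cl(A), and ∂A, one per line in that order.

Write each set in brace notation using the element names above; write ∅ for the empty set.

U open, U⊆A: ∅, {S}, {S, E, N}, {S, NE, SE}, {S, E, NE, SE, N}. int(A) = ⋃ = {S, E, NE, SE, N}
X∖A={W}, int(X∖A)=∅, hence cl(A)={W, S, E, NE, SE, NW, N}
∂A: remove int from cl → {W, NW}

int(A) = {S, E, NE, SE, N}
cl(A)  = {W, S, E, NE, SE, NW, N}
∂A     = {W, NW}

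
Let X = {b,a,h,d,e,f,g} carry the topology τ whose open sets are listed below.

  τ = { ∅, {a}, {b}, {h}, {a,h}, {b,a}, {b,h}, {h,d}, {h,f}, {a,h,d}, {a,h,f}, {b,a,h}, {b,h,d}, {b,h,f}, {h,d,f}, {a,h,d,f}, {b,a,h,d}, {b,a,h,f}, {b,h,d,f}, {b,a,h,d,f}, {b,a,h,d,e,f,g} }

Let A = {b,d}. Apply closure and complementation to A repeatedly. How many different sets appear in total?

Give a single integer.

closure: X∖int(X∖A) = X∖{a,h,f} = {b,d,e,g}
Let k=closure and c=complement:
  1. A     = {b,d}
  2. kA    = {b,d,e,g}
  3. cA    = {a,h,e,f,g}
  4. ckA   = {a,h,f}
  5. kcA   = {a,h,d,e,f,g}
  6. ckcA  = {b}
  7. kckcA = {b,e,g}
  8. ckckcA = {a,h,d,f}
— saturated at 8

8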